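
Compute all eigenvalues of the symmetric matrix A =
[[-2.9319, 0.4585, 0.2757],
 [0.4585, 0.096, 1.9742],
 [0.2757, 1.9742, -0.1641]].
sigma(A) ≈ {-3, -2, 2}

A is real symmetric, so its spectrum consists of real eigenvalues. Expanding the characteristic polynomial of the displayed matrix gives
  det(λ I - A) = p(λ) = λ^3 + (3)λ^2 + (-4)λ + (-12).
Solving p(λ) = 0 yields eigenvalues ≈ -3, -2, 2. (A is shown rounded to 4 decimals, so these recover the underlying integer eigenvalues to within that precision.)
Verification: the trace of A = -3 equals the sum of eigenvalues -3, and det(A) ≈ 11.9995 matches the eigenvalue product 12.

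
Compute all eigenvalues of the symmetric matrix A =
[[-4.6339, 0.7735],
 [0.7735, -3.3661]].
sigma(A) ≈ {-5, -3}

A is real symmetric, so its spectrum consists of real eigenvalues. Expanding the characteristic polynomial of the displayed matrix gives
  det(λ I - A) = p(λ) = λ^2 + (8)λ + (15).
Solving p(λ) = 0 yields eigenvalues ≈ -5, -3. (A is shown rounded to 4 decimals, so these recover the underlying integer eigenvalues to within that precision.)
Verification: the trace of A = -8 equals the sum of eigenvalues -8, and det(A) ≈ 14.9999 matches the eigenvalue product 15.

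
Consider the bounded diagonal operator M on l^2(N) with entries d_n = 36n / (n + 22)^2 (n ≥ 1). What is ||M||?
||M|| = 9/22 (attained at n = 22)

For M diagonal, ||M|| = sup_n |d_n|. Treat f(x) = 36x / (x + 22)^2 for real x > 0. By the quotient rule, f'(x) = 36(22 - x)/(x + 22)^3, which is positive for x < 22 and negative for x > 22. So f has a unique maximum at x = 22, and since 22 is a positive integer, the supremum over n ≥ 1 is attained at n = 22: d_22 = 36·22/(22 + 22)^2 = 36·22/1936 = 9/22. Hence ||M|| = 9/22.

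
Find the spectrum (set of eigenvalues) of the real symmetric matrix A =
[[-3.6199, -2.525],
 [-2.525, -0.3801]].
sigma(A) ≈ {-5, 1}

A is real symmetric, so its spectrum consists of real eigenvalues. Expanding the characteristic polynomial of the displayed matrix gives
  det(λ I - A) = p(λ) = λ^2 + (4)λ + (-5).
Solving p(λ) = 0 yields eigenvalues ≈ -5, 1. (A is shown rounded to 4 decimals, so these recover the underlying integer eigenvalues to within that precision.)
Verification: the trace of A = -4 equals the sum of eigenvalues -4, and det(A) ≈ -4.9997 matches the eigenvalue product -5.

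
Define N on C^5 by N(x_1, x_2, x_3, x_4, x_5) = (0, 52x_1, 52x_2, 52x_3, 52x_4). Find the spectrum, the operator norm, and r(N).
sigma(N) = {0}; ||N|| = 52; r(N) = 0. (N is nilpotent with N^5 = 0.)

On C^5, N is a strictly lower-triangular matrix with 52 on the subdiagonal and zeros elsewhere, so its characteristic polynomial is lambda^5 and every eigenvalue is 0: sigma(N) = {0}. For the operator norm, N e_i = 52e_{i+1} for i = 1, ..., 4 and N e_5 = 0, so the singular values of N are 52 (with multiplicity 4) and 0; hence ||N|| = 52. The spectral radius r(N) = max|lambda| = 0. Note ||N|| > r(N) — characteristic of non-normal nilpotent operators. Indeed N^5 = 0.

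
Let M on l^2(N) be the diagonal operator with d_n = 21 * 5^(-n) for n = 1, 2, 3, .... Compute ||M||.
||M|| = 21/5 (attained at n = 1)

For M diagonal, ||M|| = sup_n |d_n|. The sequence d_n = 21 * 5^(-n) is positive and strictly decreasing (ratio 5^(-1) < 1), so the supremum is d_1 = 21/5. Hence ||M|| = 21/5.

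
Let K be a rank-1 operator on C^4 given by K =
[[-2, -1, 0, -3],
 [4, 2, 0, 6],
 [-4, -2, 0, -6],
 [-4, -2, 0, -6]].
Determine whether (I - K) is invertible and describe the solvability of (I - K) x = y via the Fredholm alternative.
(I - K) is invertible (det(I - K) = 7 ≠ 0), so for every y in C^4 the equation (I - K) x = y has a unique solution.

K has rank 1, so it is an outer product K = u v^T: every row of K is a multiple of one row vector. Reading off the entries, u = (1, -2, 2, 2) and v = (-2, -1, 0, -3) (row i of K equals u_i·v^T). A rank-one matrix u v^T satisfies K u = u (v·u) and kills the (3)-dimensional subspace v^⊥, so its characteristic polynomial is lambda^3 (lambda - v·u) with v·u = tr K = -6. Hence the eigenvalues of I - K are 1 (multiplicity 3) and 1 - (-6) = 7, so det(I - K) = 7. (Direct check: I - K =
[[3, 1, 0, 3],
 [-4, -1, 0, -6],
 [4, 2, 1, 6],
 [4, 2, 0, 7]]
has determinant 7.) The finite-dimensional Fredholm alternative says: either (I - K) is invertible, or ker(I - K) ≠ {0} and then range(I - K) = ker((I - K)^*)^⊥, with dim ker(I - K) = dim ker((I - K)^*). Since det(I - K) ≠ 0, 1 is not an eigenvalue of K and ker(I - K) = {0}, so we are in the first case: for every y there is a unique x = (I - K)^(-1) y. Explicitly, by the Sherman–Morrison formula, (I - u v^T)^(-1) = I + u v^T/(1 - v·u), i.e. (I - K)^(-1) = I + K/(7).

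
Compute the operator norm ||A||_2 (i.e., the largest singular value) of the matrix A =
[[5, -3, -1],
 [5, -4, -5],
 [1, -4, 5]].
||A||_2 ≈ 9.7732 (= sqrt(largest eigenvalue of A^T A))

||A||_2 = sigma_max(A) = sqrt(lambda_max(A^T A)). Form the symmetric matrix M = A^T A =
[[51, -39, -25],
 [-39, 41, 3],
 [-25, 3, 51]].
Its characteristic polynomial (trace, sum of principal 2x2 minors, determinant of M give the coefficients) is
  p(λ) = det(λ I - M) = λ^3 - 143λ^2 + 4628λ - 8836.
No integer candidate from the rational root theorem (±divisors of 8836) is a root, so the roots are irrational. The cubic discriminant is Δ = 41284818000 > 0, so there are three distinct real roots. p(2) = -144 and p(3) = 3788 have opposite signs, so a root lies in (2, 3); Newton's method refines it to λ ≈ 2.0354. p(45) = 974 and p(46) = -1200 have opposite signs, so a root lies in (45, 46); Newton's method refines it to λ ≈ 45.4488. p(95) = -2376 and p(96) = 2300 have opposite signs, so a root lies in (95, 96); Newton's method refines it to λ ≈ 95.5158. Check (Vieta): the three roots sum to 143, matching tr M = 143.
So the eigenvalues of A^T A are ≈ 2.0354, 45.4488, 95.5158 (all ≥ 0, as they must be for A^T A). The largest is λ_max ≈ 95.5158, hence ||A||_2 = sqrt(λ_max) ≈ 9.7732.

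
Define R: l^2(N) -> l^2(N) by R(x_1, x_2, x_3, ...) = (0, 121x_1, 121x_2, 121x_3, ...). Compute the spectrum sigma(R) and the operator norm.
sigma(R) = closed disk {z in C : |z| ≤ 121}; ||R|| = 121

Note R = 121·U where U is the unit right shift (U x)_k = x_{k-1} (with x_0 := 0); so ||R|| = 121||U|| and sigma(R) = 121·sigma(U). ||R x||^2 = sum_{k≥1} |121x_k|^2 = 14641||x||^2, so ||R|| = 121 and sigma(R) ⊂ {|z| ≤ 121}. For any |lambda| < 121, the equation (R - lambda I) x = 0 forces x_1 = 0, then 121x_k = lambda x_{k+1} ⇒ x = 0, so R has no eigenvalues. But (R - lambda I) is not surjective for |lambda| < 121: solving (R - lambda I) x = e_1 would require x_n proportional to (lambda/121)^(-n), which is not in l^2. So every |lambda| < 121 lies in the residual spectrum. The boundary |lambda| = 121 is in the approximate point spectrum (the spectrum is closed). Hence sigma(R) is the closed disk of radius 121.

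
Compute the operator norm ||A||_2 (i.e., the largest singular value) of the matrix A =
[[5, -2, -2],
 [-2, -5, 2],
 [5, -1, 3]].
||A||_2 ≈ 7.4306 (= sqrt(largest eigenvalue of A^T A))

||A||_2 = sigma_max(A) = sqrt(lambda_max(A^T A)). Form the symmetric matrix M = A^T A =
[[54, -5, 1],
 [-5, 30, -9],
 [1, -9, 17]].
Its characteristic polynomial (trace, sum of principal 2x2 minors, determinant of M give the coefficients) is
  p(λ) = det(λ I - M) = λ^3 - 101λ^2 + 2941λ - 22801.
No integer candidate from the rational root theorem (±divisors of 22801) is a root, so the roots are irrational. The cubic discriminant is Δ = 387350704 > 0, so there are three distinct real roots. p(12) = -325 and p(13) = 560 have opposite signs, so a root lies in (12, 13); Newton's method refines it to λ ≈ 12.3509. p(33) = 200 and p(34) = -259 have opposite signs, so a root lies in (33, 34); Newton's method refines it to λ ≈ 33.436. p(55) = -196 and p(56) = 775 have opposite signs, so a root lies in (55, 56); Newton's method refines it to λ ≈ 55.2131. Check (Vieta): the three roots sum to 101, matching tr M = 101.
So the eigenvalues of A^T A are ≈ 12.3509, 33.436, 55.2131 (all ≥ 0, as they must be for A^T A). The largest is λ_max ≈ 55.2131, hence ||A||_2 = sqrt(λ_max) ≈ 7.4306.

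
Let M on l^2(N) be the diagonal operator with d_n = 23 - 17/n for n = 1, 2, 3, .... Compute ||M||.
||M|| = 23

For a diagonal operator on l^2 with entries d_n, ||M|| = sup_n |d_n|. Here d_1 = 6, d_2 = 29/2, ..., and d_n = 23 - 17/n increases monotonically toward 23. All terms lie in [6, 23), so |d_n| = d_n and the supremum is the limit 23, which is not attained by any individual d_n. Hence ||M|| = 23.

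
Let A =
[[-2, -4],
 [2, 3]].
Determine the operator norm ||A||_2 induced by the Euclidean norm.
||A||_2 = sqrt((33 + sqrt(1073))/2) ≈ 5.734 (= sqrt(largest eigenvalue of A^T A))

||A||_2 = sigma_max(A) = sqrt(lambda_max(A^T A)). Form the symmetric matrix M = A^T A =
[[8, 14],
 [14, 25]].
Its characteristic polynomial (trace, determinant of M give the coefficients) is
  p(λ) = det(λ I - M) = λ^2 - 33λ + 4.
For λ^2 - 33λ + 4 the discriminant is 1073. It is nonnegative but not a perfect square, so the roots are real and irrational: λ = (33 ± sqrt(1073))/2 ≈ 32.8783, 0.1217.
So the eigenvalues of A^T A are ≈ 0.1217, 32.8783 (all ≥ 0, as they must be for A^T A). The largest is λ_max = (33 + sqrt(1073))/2 ≈ 32.8783, hence ||A||_2 = sqrt(λ_max) = sqrt((33 + sqrt(1073))/2) ≈ 5.734.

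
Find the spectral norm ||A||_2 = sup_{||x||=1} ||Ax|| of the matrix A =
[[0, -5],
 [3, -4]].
||A||_2 = sqrt(45) ≈ 6.7082 (= sqrt(largest eigenvalue of A^T A))

||A||_2 = sigma_max(A) = sqrt(lambda_max(A^T A)). Form the symmetric matrix M = A^T A =
[[9, -12],
 [-12, 41]].
Its characteristic polynomial (trace, determinant of M give the coefficients) is
  p(λ) = det(λ I - M) = λ^2 - 50λ + 225.
For λ^2 - 50λ + 225 the discriminant is 1600. It is a perfect square (40^2), so the roots are rational: λ = (50 ± 40)/2 = 45, 5.
So the eigenvalues of A^T A are ≈ 5, 45 (all ≥ 0, as they must be for A^T A). The largest is λ_max = 45, hence ||A||_2 = sqrt(λ_max) = sqrt(45) ≈ 6.7082.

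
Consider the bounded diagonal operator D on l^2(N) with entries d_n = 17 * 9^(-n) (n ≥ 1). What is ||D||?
||D|| = 17/9 (attained at n = 1)

For D diagonal, ||D|| = sup_n |d_n|. The sequence d_n = 17 * 9^(-n) is positive and strictly decreasing (ratio 9^(-1) < 1), so the supremum is d_1 = 17/9. Hence ||D|| = 17/9.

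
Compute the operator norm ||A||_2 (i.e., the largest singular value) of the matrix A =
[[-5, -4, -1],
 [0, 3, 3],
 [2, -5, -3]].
||A||_2 ≈ 8.2586 (= sqrt(largest eigenvalue of A^T A))

||A||_2 = sigma_max(A) = sqrt(lambda_max(A^T A)). Form the symmetric matrix M = A^T A =
[[29, 10, -1],
 [10, 50, 28],
 [-1, 28, 19]].
Its characteristic polynomial (trace, sum of principal 2x2 minors, determinant of M give the coefficients) is
  p(λ) = det(λ I - M) = λ^3 - 98λ^2 + 2066λ - 2304.
No integer candidate from the rational root theorem (±divisors of 2304) is a root, so the roots are irrational. The cubic discriminant is Δ = 5298997232 > 0, so there are three distinct real roots. p(1) = -335 and p(2) = 1444 have opposite signs, so a root lies in (1, 2); Newton's method refines it to λ ≈ 1.1805. p(28) = 664 and p(29) = -419 have opposite signs, so a root lies in (28, 29); Newton's method refines it to λ ≈ 28.6158. p(68) = -536 and p(69) = 2181 have opposite signs, so a root lies in (68, 69); Newton's method refines it to λ ≈ 68.2037. Check (Vieta): the three roots sum to 98, matching tr M = 98.
So the eigenvalues of A^T A are ≈ 1.1805, 28.6158, 68.2037 (all ≥ 0, as they must be for A^T A). The largest is λ_max ≈ 68.2037, hence ||A||_2 = sqrt(λ_max) ≈ 8.2586.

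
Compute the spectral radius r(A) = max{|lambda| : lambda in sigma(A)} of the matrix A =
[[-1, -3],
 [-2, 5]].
r(A) = (4 + sqrt(60))/2 ≈ 5.873

The eigenvalues of A are the roots of its characteristic polynomial. With M = A (coefficients from the trace and determinant):
  p(λ) = det(λ I - M) = λ^2 - 4λ - 11.
For λ^2 - 4λ - 11 the discriminant is 60. It is nonnegative but not a perfect square, so the roots are real and irrational: λ = (4 ± sqrt(60))/2 ≈ 5.873, -1.873.
Thus the eigenvalues (to 4 decimals) are 5.873 (modulus 5.873); -1.873 (modulus 1.873). The spectral radius is the largest modulus: r(A) = (4 + sqrt(60))/2 ≈ 5.873. (Cross-check: r(A) ≤ ||A||_2 ≈ 5.9667; equality holds whenever A is normal, though it can also hold for some non-normal A.)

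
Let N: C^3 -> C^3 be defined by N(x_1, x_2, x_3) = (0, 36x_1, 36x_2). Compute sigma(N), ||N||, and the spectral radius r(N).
sigma(N) = {0}; ||N|| = 36; r(N) = 0. (N is nilpotent with N^3 = 0.)

On C^3, N is a strictly lower-triangular matrix with 36 on the subdiagonal and zeros elsewhere, so its characteristic polynomial is lambda^3 and every eigenvalue is 0: sigma(N) = {0}. For the operator norm, N e_i = 36e_{i+1} for i = 1, ..., 2 and N e_3 = 0, so the singular values of N are 36 (with multiplicity 2) and 0; hence ||N|| = 36. The spectral radius r(N) = max|lambda| = 0. Note ||N|| > r(N) — characteristic of non-normal nilpotent operators. Indeed N^3 = 0.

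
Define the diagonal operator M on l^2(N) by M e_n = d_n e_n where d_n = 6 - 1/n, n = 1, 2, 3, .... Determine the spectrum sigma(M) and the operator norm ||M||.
sigma(M) = {6 - 1/n : n ≥ 1} ∪ {6}; ||M|| = 6

A bounded diagonal operator on l^2 with diagonal entries d_n has spectrum equal to the closure of {d_n : n ≥ 1}: every d_n is an eigenvalue (with eigenvector e_n), so {d_n} ⊂ sigma(M); the spectrum is closed, so its closure is too; and for lambda not in the closure, (M - lambda I) has bounded inverse (the diagonal entries 1/(d_n - lambda) are bounded). For our sequence d_n = 6 - 1/n, n = 1, 2, 3, ...:
  - {d_n} = {6 - 1/n : n ≥ 1}; the only limit point is 6
  - closure = {6 - 1/n : n ≥ 1} ∪ {6}
For the norm: a diagonal operator has ||M|| = sup_n |d_n|. Here d_n = 6 - 1/n increases monotonically from d_1 = 5 toward 6, with all terms in [5, 6); so sup_n |d_n| = 6 (the supremum is the limit, not attained). So ||M|| = 6.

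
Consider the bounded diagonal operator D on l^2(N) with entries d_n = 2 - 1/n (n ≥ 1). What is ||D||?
||D|| = 2

For a diagonal operator on l^2 with entries d_n, ||D|| = sup_n |d_n|. Here d_1 = 1, d_2 = 3/2, ..., and d_n = 2 - 1/n increases monotonically toward 2. All terms lie in [1, 2), so |d_n| = d_n and the supremum is the limit 2, which is not attained by any individual d_n. Hence ||D|| = 2.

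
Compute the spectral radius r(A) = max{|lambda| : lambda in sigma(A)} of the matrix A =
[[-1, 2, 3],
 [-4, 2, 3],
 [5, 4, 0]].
r(A) = (3 + sqrt(45))/2 ≈ 4.8541

The eigenvalues of A are the roots of its characteristic polynomial. With M = A (coefficients from the trace, the sum of principal 2x2 minors, and det A):
  p(λ) = det(λ I - M) = λ^3 - λ^2 - 21λ + 36.
By the rational root theorem any rational root is an integer divisor of 36. Testing λ = 4: p(4) = 64 - 16 - 84 + 36 = 0, so λ = 4 is a root. Dividing out (λ - 4) leaves p(λ) = (λ - 4)(λ^2 + 3λ - 9). For λ^2 + 3λ - 9 the discriminant is 45. It is nonnegative but not a perfect square, so the roots are real and irrational: λ = (-3 ± sqrt(45))/2 ≈ 1.8541, -4.8541.
Thus the eigenvalues (to 4 decimals) are 1.8541 (modulus 1.8541); -4.8541 (modulus 4.8541); 4 (modulus 4). The spectral radius is the largest modulus: r(A) = (3 + sqrt(45))/2 ≈ 4.8541. (Cross-check: r(A) ≤ ||A||_2 ≈ 7.0664; equality holds whenever A is normal, though it can also hold for some non-normal A.)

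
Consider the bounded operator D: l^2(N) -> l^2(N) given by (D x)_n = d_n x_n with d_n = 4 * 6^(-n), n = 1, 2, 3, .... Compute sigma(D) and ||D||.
sigma(D) = {4 * 6^(-n) : n ≥ 1} ∪ {0}; ||D|| = 2/3

A bounded diagonal operator on l^2 with diagonal entries d_n has spectrum equal to the closure of {d_n : n ≥ 1}: every d_n is an eigenvalue (with eigenvector e_n), so {d_n} ⊂ sigma(D); the spectrum is closed, so its closure is too; and for lambda not in the closure, (D - lambda I) has bounded inverse (the diagonal entries 1/(d_n - lambda) are bounded). For our sequence d_n = 4 * 6^(-n), n = 1, 2, 3, ...:
  - {d_n} = {4 * 6^(-n) : n ≥ 1}; the only limit point is 0
  - closure = {4 * 6^(-n) : n ≥ 1} ∪ {0}
For the norm: a diagonal operator has ||D|| = sup_n |d_n|. Here d_n = 4 * 6^(-n) is positive and decreasing, so sup_n |d_n| = d_1 = 4/6 = 2/3. So ||D|| = 2/3.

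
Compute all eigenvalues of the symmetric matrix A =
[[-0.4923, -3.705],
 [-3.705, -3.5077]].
sigma(A) ≈ {-6, 2}

A is real symmetric, so its spectrum consists of real eigenvalues. Expanding the characteristic polynomial of the displayed matrix gives
  det(λ I - A) = p(λ) = λ^2 + (4)λ + (-12).
Solving p(λ) = 0 yields eigenvalues ≈ -6, 2. (A is shown rounded to 4 decimals, so these recover the underlying integer eigenvalues to within that precision.)
Verification: the trace of A = -4 equals the sum of eigenvalues -4, and det(A) ≈ -12.0002 matches the eigenvalue product -12.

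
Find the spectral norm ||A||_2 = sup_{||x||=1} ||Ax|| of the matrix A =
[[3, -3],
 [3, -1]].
||A||_2 = sqrt((28 + sqrt(640))/2) ≈ 5.1623 (= sqrt(largest eigenvalue of A^T A))

||A||_2 = sigma_max(A) = sqrt(lambda_max(A^T A)). Form the symmetric matrix M = A^T A =
[[18, -12],
 [-12, 10]].
Its characteristic polynomial (trace, determinant of M give the coefficients) is
  p(λ) = det(λ I - M) = λ^2 - 28λ + 36.
For λ^2 - 28λ + 36 the discriminant is 640. It is nonnegative but not a perfect square, so the roots are real and irrational: λ = (28 ± sqrt(640))/2 ≈ 26.6491, 1.3509.
So the eigenvalues of A^T A are ≈ 1.3509, 26.6491 (all ≥ 0, as they must be for A^T A). The largest is λ_max = (28 + sqrt(640))/2 ≈ 26.6491, hence ||A||_2 = sqrt(λ_max) = sqrt((28 + sqrt(640))/2) ≈ 5.1623.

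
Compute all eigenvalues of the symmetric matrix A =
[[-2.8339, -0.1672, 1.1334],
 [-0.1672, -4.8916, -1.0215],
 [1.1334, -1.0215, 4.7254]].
sigma(A) ≈ {-5, -3, 5}

A is real symmetric, so its spectrum consists of real eigenvalues. Expanding the characteristic polynomial of the displayed matrix gives
  det(λ I - A) = p(λ) = λ^3 + (3)λ^2 + (-25)λ + (-75).
Solving p(λ) = 0 yields eigenvalues ≈ -5, -3, 5. (A is shown rounded to 4 decimals, so these recover the underlying integer eigenvalues to within that precision.)
Verification: the trace of A = -3 equals the sum of eigenvalues -3, and det(A) ≈ 75.0008 matches the eigenvalue product 75.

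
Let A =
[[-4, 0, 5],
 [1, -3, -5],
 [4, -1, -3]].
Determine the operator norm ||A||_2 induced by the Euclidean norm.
||A||_2 ≈ 9.4678 (= sqrt(largest eigenvalue of A^T A))

||A||_2 = sigma_max(A) = sqrt(lambda_max(A^T A)). Form the symmetric matrix M = A^T A =
[[33, -7, -37],
 [-7, 10, 18],
 [-37, 18, 59]].
Its characteristic polynomial (trace, sum of principal 2x2 minors, determinant of M give the coefficients) is
  p(λ) = det(λ I - M) = λ^3 - 102λ^2 + 1125λ - 1521.
No integer candidate from the rational root theorem (±divisors of 1521) is a root, so the roots are irrational. The cubic discriminant is Δ = 4095023121 > 0, so there are three distinct real roots. p(1) = -497 and p(2) = 329 have opposite signs, so a root lies in (1, 2); Newton's method refines it to λ ≈ 1.5728. p(10) = 529 and p(11) = -157 have opposite signs, so a root lies in (10, 11); Newton's method refines it to λ ≈ 10.7882. p(89) = -4369 and p(90) = 2529 have opposite signs, so a root lies in (89, 90); Newton's method refines it to λ ≈ 89.6389. Check (Vieta): the three roots sum to 102, matching tr M = 102.
So the eigenvalues of A^T A are ≈ 1.5728, 10.7882, 89.6389 (all ≥ 0, as they must be for A^T A). The largest is λ_max ≈ 89.6389, hence ||A||_2 = sqrt(λ_max) ≈ 9.4678.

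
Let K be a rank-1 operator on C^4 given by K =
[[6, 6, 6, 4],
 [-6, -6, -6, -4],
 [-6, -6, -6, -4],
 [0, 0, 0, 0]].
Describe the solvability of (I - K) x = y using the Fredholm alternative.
(I - K) is invertible (det(I - K) = 7 ≠ 0), so for every y in C^4 the equation (I - K) x = y has a unique solution.

K has rank 1, so it is an outer product K = u v^T: every row of K is a multiple of one row vector. Reading off the entries, u = (-2, 2, 2, 0) and v = (-3, -3, -3, -2) (row i of K equals u_i·v^T). A rank-one matrix u v^T satisfies K u = u (v·u) and kills the (3)-dimensional subspace v^⊥, so its characteristic polynomial is lambda^3 (lambda - v·u) with v·u = tr K = -6. Hence the eigenvalues of I - K are 1 (multiplicity 3) and 1 - (-6) = 7, so det(I - K) = 7. (Direct check: I - K =
[[-5, -6, -6, -4],
 [6, 7, 6, 4],
 [6, 6, 7, 4],
 [0, 0, 0, 1]]
has determinant 7.) The finite-dimensional Fredholm alternative says: either (I - K) is invertible, or ker(I - K) ≠ {0} and then range(I - K) = ker((I - K)^*)^⊥, with dim ker(I - K) = dim ker((I - K)^*). Since det(I - K) ≠ 0, 1 is not an eigenvalue of K and ker(I - K) = {0}, so we are in the first case: for every y there is a unique x = (I - K)^(-1) y. Explicitly, by the Sherman–Morrison formula, (I - u v^T)^(-1) = I + u v^T/(1 - v·u), i.e. (I - K)^(-1) = I + K/(7).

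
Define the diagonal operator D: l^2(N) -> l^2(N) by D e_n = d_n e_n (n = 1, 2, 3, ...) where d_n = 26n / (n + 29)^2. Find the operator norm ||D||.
||D|| = 13/58 (attained at n = 29)

For D diagonal, ||D|| = sup_n |d_n|. Treat f(x) = 26x / (x + 29)^2 for real x > 0. By the quotient rule, f'(x) = 26(29 - x)/(x + 29)^3, which is positive for x < 29 and negative for x > 29. So f has a unique maximum at x = 29, and since 29 is a positive integer, the supremum over n ≥ 1 is attained at n = 29: d_29 = 26·29/(29 + 29)^2 = 26·29/3364 = 13/58. Hence ||D|| = 13/58.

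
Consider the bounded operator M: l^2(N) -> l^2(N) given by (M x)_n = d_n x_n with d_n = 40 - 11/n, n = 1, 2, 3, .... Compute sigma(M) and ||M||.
sigma(M) = {40 - 11/n : n ≥ 1} ∪ {40}; ||M|| = 40

A bounded diagonal operator on l^2 with diagonal entries d_n has spectrum equal to the closure of {d_n : n ≥ 1}: every d_n is an eigenvalue (with eigenvector e_n), so {d_n} ⊂ sigma(M); the spectrum is closed, so its closure is too; and for lambda not in the closure, (M - lambda I) has bounded inverse (the diagonal entries 1/(d_n - lambda) are bounded). For our sequence d_n = 40 - 11/n, n = 1, 2, 3, ...:
  - {d_n} = {40 - 11/n : n ≥ 1}; the only limit point is 40
  - closure = {40 - 11/n : n ≥ 1} ∪ {40}
For the norm: a diagonal operator has ||M|| = sup_n |d_n|. Here d_n = 40 - 11/n increases monotonically from d_1 = 29 toward 40, with all terms in [29, 40); so sup_n |d_n| = 40 (the supremum is the limit, not attained). So ||M|| = 40.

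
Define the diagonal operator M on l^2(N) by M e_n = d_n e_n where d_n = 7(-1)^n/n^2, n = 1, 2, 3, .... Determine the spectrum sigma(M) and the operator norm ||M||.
sigma(M) = {7(-1)^n/n^2 : n ≥ 1} ∪ {0}; ||M|| = 7

A bounded diagonal operator on l^2 with diagonal entries d_n has spectrum equal to the closure of {d_n : n ≥ 1}: every d_n is an eigenvalue (with eigenvector e_n), so {d_n} ⊂ sigma(M); the spectrum is closed, so its closure is too; and for lambda not in the closure, (M - lambda I) has bounded inverse (the diagonal entries 1/(d_n - lambda) are bounded). For our sequence d_n = 7(-1)^n/n^2, n = 1, 2, 3, ...:
  - {d_n} = {7(-1)^n/n^2 : n ≥ 1}; the only limit point is 0
  - closure = {7(-1)^n/n^2 : n ≥ 1} ∪ {0}
For the norm: a diagonal operator has ||M|| = sup_n |d_n|. Here |d_n| = 7/n^2 is decreasing, so sup_n |d_n| = |d_1| = 7. So ||M|| = 7.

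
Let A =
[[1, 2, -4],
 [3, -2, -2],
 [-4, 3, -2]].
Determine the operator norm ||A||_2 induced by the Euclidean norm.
||A||_2 ≈ 6.2943 (= sqrt(largest eigenvalue of A^T A))

||A||_2 = sigma_max(A) = sqrt(lambda_max(A^T A)). Form the symmetric matrix M = A^T A =
[[26, -16, -2],
 [-16, 17, -10],
 [-2, -10, 24]].
Its characteristic polynomial (trace, sum of principal 2x2 minors, determinant of M give the coefficients) is
  p(λ) = det(λ I - M) = λ^3 - 67λ^2 + 1114λ - 1156.
No integer candidate from the rational root theorem (±divisors of 1156) is a root, so the roots are irrational. The cubic discriminant is Δ = 167211188 > 0, so there are three distinct real roots. p(1) = -108 and p(2) = 812 have opposite signs, so a root lies in (1, 2); Newton's method refines it to λ ≈ 1.1107. p(26) = 92 and p(27) = -238 have opposite signs, so a root lies in (26, 27); Newton's method refines it to λ ≈ 26.2714. p(39) = -298 and p(40) = 204 have opposite signs, so a root lies in (39, 40); Newton's method refines it to λ ≈ 39.6179. Check (Vieta): the three roots sum to 67, matching tr M = 67.
So the eigenvalues of A^T A are ≈ 1.1107, 26.2714, 39.6179 (all ≥ 0, as they must be for A^T A). The largest is λ_max ≈ 39.6179, hence ||A||_2 = sqrt(λ_max) ≈ 6.2943.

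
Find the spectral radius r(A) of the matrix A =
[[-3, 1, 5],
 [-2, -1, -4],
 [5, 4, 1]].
r(A) ≈ 6.2646

The eigenvalues of A are the roots of its characteristic polynomial. With M = A (coefficients from the trace, the sum of principal 2x2 minors, and det A):
  p(λ) = det(λ I - M) = λ^3 + 3λ^2 - 8λ + 78.
No integer candidate from the rational root theorem (±divisors of 78) is a root, so the roots are irrational. The cubic discriminant is Δ = -203764 < 0, so there is one real root and a complex-conjugate pair. p(-7) = -62 and p(-6) = 18 have opposite signs, so a root lies in (-7, -6); Newton's method refines it to λ ≈ -6.2646. Dividing out (λ - (-6.2646)) leaves approximately λ^2 - 3.2646λ + 12.451. For λ^2 - 3.2646λ + 12.451 the discriminant is -39.1467. It is negative, so the remaining roots are the complex-conjugate pair λ ≈ 1.6323 ± 3.1284i. Their product equals the constant term, so |λ|^2 ≈ 12.451 and |λ| ≈ 3.5286.
Thus the eigenvalues (to 4 decimals) are -6.2646 (modulus 6.2646); 1.6323 ± 3.1284i (modulus 3.5286). The spectral radius is the largest modulus: r(A) ≈ 6.2646. (Cross-check: r(A) ≤ ||A||_2 ≈ 7.2649; equality holds whenever A is normal, though it can also hold for some non-normal A.)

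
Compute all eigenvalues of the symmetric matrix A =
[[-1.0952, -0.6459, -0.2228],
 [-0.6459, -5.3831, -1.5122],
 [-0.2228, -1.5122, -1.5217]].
sigma(A) ≈ {-6, -1} (-1 with multiplicity 2)

A is real symmetric, so its spectrum consists of real eigenvalues. Expanding the characteristic polynomial of the displayed matrix gives
  det(λ I - A) = p(λ) = λ^3 + (8)λ^2 + (13)λ + (6).
Solving p(λ) = 0 yields eigenvalues ≈ -6, -1, -1. (A is shown rounded to 4 decimals, so these recover the underlying integer eigenvalues to within that precision.)
Verification: the trace of A = -8 equals the sum of eigenvalues -8, and det(A) ≈ -6.0000 matches the eigenvalue product -6.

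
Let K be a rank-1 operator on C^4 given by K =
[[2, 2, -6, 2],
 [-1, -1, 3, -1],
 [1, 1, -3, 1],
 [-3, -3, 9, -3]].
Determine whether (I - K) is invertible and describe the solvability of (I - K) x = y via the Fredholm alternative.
(I - K) is invertible (det(I - K) = 6 ≠ 0), so for every y in C^4 the equation (I - K) x = y has a unique solution.

K has rank 1, so it is an outer product K = u v^T: every row of K is a multiple of one row vector. Reading off the entries, u = (2, -1, 1, -3) and v = (1, 1, -3, 1) (row i of K equals u_i·v^T). A rank-one matrix u v^T satisfies K u = u (v·u) and kills the (3)-dimensional subspace v^⊥, so its characteristic polynomial is lambda^3 (lambda - v·u) with v·u = tr K = -5. Hence the eigenvalues of I - K are 1 (multiplicity 3) and 1 - (-5) = 6, so det(I - K) = 6. (Direct check: I - K =
[[-1, -2, 6, -2],
 [1, 2, -3, 1],
 [-1, -1, 4, -1],
 [3, 3, -9, 4]]
has determinant 6.) The finite-dimensional Fredholm alternative says: either (I - K) is invertible, or ker(I - K) ≠ {0} and then range(I - K) = ker((I - K)^*)^⊥, with dim ker(I - K) = dim ker((I - K)^*). Since det(I - K) ≠ 0, 1 is not an eigenvalue of K and ker(I - K) = {0}, so we are in the first case: for every y there is a unique x = (I - K)^(-1) y. Explicitly, by the Sherman–Morrison formula, (I - u v^T)^(-1) = I + u v^T/(1 - v·u), i.e. (I - K)^(-1) = I + K/(6).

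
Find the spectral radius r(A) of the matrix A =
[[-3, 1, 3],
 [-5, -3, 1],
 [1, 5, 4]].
r(A) ≈ 5.2251

The eigenvalues of A are the roots of its characteristic polynomial. With M = A (coefficients from the trace, the sum of principal 2x2 minors, and det A):
  p(λ) = det(λ I - M) = λ^3 + 2λ^2 - 18λ - 6.
No integer candidate from the rational root theorem (±divisors of 6) is a root, so the roots are irrational. The cubic discriminant is Δ = 27732 > 0, so there are three distinct real roots. p(-6) = -42 and p(-5) = 9 have opposite signs, so a root lies in (-6, -5); Newton's method refines it to λ ≈ -5.2251. p(-1) = 13 and p(0) = -6 have opposite signs, so a root lies in (-1, 0); Newton's method refines it to λ ≈ -0.3236. p(3) = -15 and p(4) = 18 have opposite signs, so a root lies in (3, 4); Newton's method refines it to λ ≈ 3.5487. Check (Vieta): the three roots sum to -2, matching tr M = -2.
Thus the eigenvalues (to 4 decimals) are -5.2251 (modulus 5.2251); -0.3236 (modulus 0.3236); 3.5487 (modulus 3.5487). The spectral radius is the largest modulus: r(A) ≈ 5.2251. (Cross-check: r(A) ≤ ||A||_2 ≈ 7.4145; equality holds whenever A is normal, though it can also hold for some non-normal A.)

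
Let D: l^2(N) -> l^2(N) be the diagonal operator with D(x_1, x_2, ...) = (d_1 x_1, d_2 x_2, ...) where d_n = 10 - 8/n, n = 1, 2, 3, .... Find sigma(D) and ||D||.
sigma(D) = {10 - 8/n : n ≥ 1} ∪ {10}; ||D|| = 10

A bounded diagonal operator on l^2 with diagonal entries d_n has spectrum equal to the closure of {d_n : n ≥ 1}: every d_n is an eigenvalue (with eigenvector e_n), so {d_n} ⊂ sigma(D); the spectrum is closed, so its closure is too; and for lambda not in the closure, (D - lambda I) has bounded inverse (the diagonal entries 1/(d_n - lambda) are bounded). For our sequence d_n = 10 - 8/n, n = 1, 2, 3, ...:
  - {d_n} = {10 - 8/n : n ≥ 1}; the only limit point is 10
  - closure = {10 - 8/n : n ≥ 1} ∪ {10}
For the norm: a diagonal operator has ||D|| = sup_n |d_n|. Here d_n = 10 - 8/n increases monotonically from d_1 = 2 toward 10, with all terms in [2, 10); so sup_n |d_n| = 10 (the supremum is the limit, not attained). So ||D|| = 10.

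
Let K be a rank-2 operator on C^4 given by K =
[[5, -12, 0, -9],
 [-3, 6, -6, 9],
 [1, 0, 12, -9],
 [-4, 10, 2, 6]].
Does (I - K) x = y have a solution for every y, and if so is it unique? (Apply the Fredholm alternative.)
(I - K) is invertible (det(I - K) = 128 ≠ 0), so for every y in C^4 the equation (I - K) x = y has a unique solution.

K has rank 2 and factors as K = U V^T = u1 v1^T + u2 v2^T with u1 = (-2, 0, 2, 2), v1 = (-1, 3, 3, 0), u2 = (3, -3, 3, -2), v2 = (1, -2, 2, -3) (multiplying out reproduces the displayed K). The nonzero eigenvalues of U V^T coincide with those of the 2 x 2 matrix G = V^T U = [[v1·u1, v1·u2], [v2·u1, v2·u2]] = [[8, -3], [-4, 21]], and by the Sylvester determinant identity det(I_4 - U V^T) = det(I_2 - V^T U) = det([[-7, 3], [4, -20]]) = (-7)(-20) - (3)(4) = 128. (Direct check: I - K =
[[-4, 12, 0, 9],
 [3, -5, 6, -9],
 [-1, 0, -11, 9],
 [4, -10, -2, -5]]
has determinant 128.) The finite-dimensional Fredholm alternative says: either (I - K) is invertible, or ker(I - K) ≠ {0} and then range(I - K) = ker((I - K)^*)^⊥, with dim ker(I - K) = dim ker((I - K)^*). Since det(I - K) ≠ 0, 1 is not an eigenvalue of K and ker(I - K) = {0}, so we are in the first case: for every y there is a unique x = (I - K)^(-1) y. (Explicitly, by the Woodbury identity, (I - U V^T)^(-1) = I + U (I_2 - G)^(-1) V^T.)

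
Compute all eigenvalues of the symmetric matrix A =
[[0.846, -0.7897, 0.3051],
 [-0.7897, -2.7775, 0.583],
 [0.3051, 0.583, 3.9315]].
sigma(A) ≈ {-3, 1, 4}

A is real symmetric, so its spectrum consists of real eigenvalues. Expanding the characteristic polynomial of the displayed matrix gives
  det(λ I - A) = p(λ) = λ^3 + (-2)λ^2 + (-11)λ + (12).
Solving p(λ) = 0 yields eigenvalues ≈ -3, 1, 4. (A is shown rounded to 4 decimals, so these recover the underlying integer eigenvalues to within that precision.)
Verification: the trace of A = 2 equals the sum of eigenvalues 2, and det(A) ≈ -11.9998 matches the eigenvalue product -12.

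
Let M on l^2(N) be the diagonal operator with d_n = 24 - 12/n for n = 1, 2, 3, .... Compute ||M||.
||M|| = 24

For a diagonal operator on l^2 with entries d_n, ||M|| = sup_n |d_n|. Here d_1 = 12, d_2 = 18, ..., and d_n = 24 - 12/n increases monotonically toward 24. All terms lie in [12, 24), so |d_n| = d_n and the supremum is the limit 24, which is not attained by any individual d_n. Hence ||M|| = 24.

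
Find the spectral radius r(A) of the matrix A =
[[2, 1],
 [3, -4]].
r(A) = (2 + sqrt(48))/2 ≈ 4.4641

The eigenvalues of A are the roots of its characteristic polynomial. With M = A (coefficients from the trace and determinant):
  p(λ) = det(λ I - M) = λ^2 + 2λ - 11.
For λ^2 + 2λ - 11 the discriminant is 48. It is nonnegative but not a perfect square, so the roots are real and irrational: λ = (-2 ± sqrt(48))/2 ≈ 2.4641, -4.4641.
Thus the eigenvalues (to 4 decimals) are 2.4641 (modulus 2.4641); -4.4641 (modulus 4.4641). The spectral radius is the largest modulus: r(A) = (2 + sqrt(48))/2 ≈ 4.4641. (Cross-check: r(A) ≤ ||A||_2 ≈ 5.0198; equality holds whenever A is normal, though it can also hold for some non-normal A.)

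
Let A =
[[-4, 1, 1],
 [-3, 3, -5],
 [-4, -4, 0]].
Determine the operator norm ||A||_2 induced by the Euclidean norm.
||A||_2 ≈ 6.9156 (= sqrt(largest eigenvalue of A^T A))

||A||_2 = sigma_max(A) = sqrt(lambda_max(A^T A)). Form the symmetric matrix M = A^T A =
[[41, 3, 11],
 [3, 26, -14],
 [11, -14, 26]].
Its characteristic polynomial (trace, sum of principal 2x2 minors, determinant of M give the coefficients) is
  p(λ) = det(λ I - M) = λ^3 - 93λ^2 + 2482λ - 15376.
No integer candidate from the rational root theorem (±divisors of 15376) is a root, so the roots are irrational. The cubic discriminant is Δ = 151645892 > 0, so there are three distinct real roots. p(8) = -960 and p(9) = 158 have opposite signs, so a root lies in (8, 9); Newton's method refines it to λ ≈ 8.8511. p(36) = 104 and p(37) = -206 have opposite signs, so a root lies in (36, 37); Newton's method refines it to λ ≈ 36.324. p(47) = -336 and p(48) = 80 have opposite signs, so a root lies in (47, 48); Newton's method refines it to λ ≈ 47.825. Check (Vieta): the three roots sum to 93, matching tr M = 93.
So the eigenvalues of A^T A are ≈ 8.8511, 36.324, 47.825 (all ≥ 0, as they must be for A^T A). The largest is λ_max ≈ 47.825, hence ||A||_2 = sqrt(λ_max) ≈ 6.9156.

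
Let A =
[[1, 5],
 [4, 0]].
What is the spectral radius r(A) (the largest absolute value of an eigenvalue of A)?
r(A) = 5

The eigenvalues of A are the roots of its characteristic polynomial. With M = A (coefficients from the trace and determinant):
  p(λ) = det(λ I - M) = λ^2 - λ - 20.
For λ^2 - λ - 20 the discriminant is 81. It is a perfect square (9^2), so the roots are rational: λ = (1 ± 9)/2 = 5, -4.
Thus the eigenvalues (to 4 decimals) are 5 (modulus 5); -4 (modulus 4). The spectral radius is the largest modulus: r(A) = 5. (Cross-check: r(A) ≤ ||A||_2 ≈ 5.2348; equality holds whenever A is normal, though it can also hold for some non-normal A.)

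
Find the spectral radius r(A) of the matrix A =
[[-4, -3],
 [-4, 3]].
r(A) = (1 + sqrt(97))/2 ≈ 5.4244

The eigenvalues of A are the roots of its characteristic polynomial. With M = A (coefficients from the trace and determinant):
  p(λ) = det(λ I - M) = λ^2 + λ - 24.
For λ^2 + λ - 24 the discriminant is 97. It is nonnegative but not a perfect square, so the roots are real and irrational: λ = (-1 ± sqrt(97))/2 ≈ 4.4244, -5.4244.
Thus the eigenvalues (to 4 decimals) are 4.4244 (modulus 4.4244); -5.4244 (modulus 5.4244). The spectral radius is the largest modulus: r(A) = (1 + sqrt(97))/2 ≈ 5.4244. (Cross-check: r(A) ≤ ||A||_2 ≈ 5.6569; equality holds whenever A is normal, though it can also hold for some non-normal A.)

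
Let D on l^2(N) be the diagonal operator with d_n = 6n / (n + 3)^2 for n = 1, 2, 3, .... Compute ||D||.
||D|| = 1/2 (attained at n = 3)

For D diagonal, ||D|| = sup_n |d_n|. Treat f(x) = 6x / (x + 3)^2 for real x > 0. By the quotient rule, f'(x) = 6(3 - x)/(x + 3)^3, which is positive for x < 3 and negative for x > 3. So f has a unique maximum at x = 3, and since 3 is a positive integer, the supremum over n ≥ 1 is attained at n = 3: d_3 = 6·3/(3 + 3)^2 = 6·3/36 = 1/2. Hence ||D|| = 1/2.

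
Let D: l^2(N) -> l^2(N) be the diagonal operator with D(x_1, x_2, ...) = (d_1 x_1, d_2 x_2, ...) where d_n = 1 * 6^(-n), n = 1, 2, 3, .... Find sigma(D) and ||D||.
sigma(D) = {1 * 6^(-n) : n ≥ 1} ∪ {0}; ||D|| = 1/6

A bounded diagonal operator on l^2 with diagonal entries d_n has spectrum equal to the closure of {d_n : n ≥ 1}: every d_n is an eigenvalue (with eigenvector e_n), so {d_n} ⊂ sigma(D); the spectrum is closed, so its closure is too; and for lambda not in the closure, (D - lambda I) has bounded inverse (the diagonal entries 1/(d_n - lambda) are bounded). For our sequence d_n = 1 * 6^(-n), n = 1, 2, 3, ...:
  - {d_n} = {1 * 6^(-n) : n ≥ 1}; the only limit point is 0
  - closure = {1 * 6^(-n) : n ≥ 1} ∪ {0}
For the norm: a diagonal operator has ||D|| = sup_n |d_n|. Here d_n = 1 * 6^(-n) is positive and decreasing, so sup_n |d_n| = d_1 = 1/6. So ||D|| = 1/6.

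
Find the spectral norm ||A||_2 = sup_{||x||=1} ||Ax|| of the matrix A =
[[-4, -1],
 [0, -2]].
||A||_2 = sqrt((21 + sqrt(185))/2) ≈ 4.1594 (= sqrt(largest eigenvalue of A^T A))

||A||_2 = sigma_max(A) = sqrt(lambda_max(A^T A)). Form the symmetric matrix M = A^T A =
[[16, 4],
 [4, 5]].
Its characteristic polynomial (trace, determinant of M give the coefficients) is
  p(λ) = det(λ I - M) = λ^2 - 21λ + 64.
For λ^2 - 21λ + 64 the discriminant is 185. It is nonnegative but not a perfect square, so the roots are real and irrational: λ = (21 ± sqrt(185))/2 ≈ 17.3007, 3.6993.
So the eigenvalues of A^T A are ≈ 3.6993, 17.3007 (all ≥ 0, as they must be for A^T A). The largest is λ_max = (21 + sqrt(185))/2 ≈ 17.3007, hence ||A||_2 = sqrt(λ_max) = sqrt((21 + sqrt(185))/2) ≈ 4.1594.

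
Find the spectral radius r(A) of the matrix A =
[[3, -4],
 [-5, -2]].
r(A) = (1 + sqrt(105))/2 ≈ 5.6235

The eigenvalues of A are the roots of its characteristic polynomial. With M = A (coefficients from the trace and determinant):
  p(λ) = det(λ I - M) = λ^2 - λ - 26.
For λ^2 - λ - 26 the discriminant is 105. It is nonnegative but not a perfect square, so the roots are real and irrational: λ = (1 ± sqrt(105))/2 ≈ 5.6235, -4.6235.
Thus the eigenvalues (to 4 decimals) are 5.6235 (modulus 5.6235); -4.6235 (modulus 4.6235). The spectral radius is the largest modulus: r(A) = (1 + sqrt(105))/2 ≈ 5.6235. (Cross-check: r(A) ≤ ||A||_2 ≈ 5.8549; equality holds whenever A is normal, though it can also hold for some non-normal A.)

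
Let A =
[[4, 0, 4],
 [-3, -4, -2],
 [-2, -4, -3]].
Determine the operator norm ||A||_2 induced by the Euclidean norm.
||A||_2 = sqrt((89 + sqrt(3825))/2) ≈ 8.6847 (= sqrt(largest eigenvalue of A^T A))

||A||_2 = sigma_max(A) = sqrt(lambda_max(A^T A)). Form the symmetric matrix M = A^T A =
[[29, 20, 28],
 [20, 32, 20],
 [28, 20, 29]].
Its characteristic polynomial (trace, sum of principal 2x2 minors, determinant of M give the coefficients) is
  p(λ) = det(λ I - M) = λ^3 - 90λ^2 + 1113λ - 1024.
By the rational root theorem any rational root is an integer divisor of 1024. Testing λ = 1: p(1) = 1 - 90 + 1113 - 1024 = 0, so λ = 1 is a root. Dividing out (λ - 1) leaves p(λ) = (λ - 1)(λ^2 - 89λ + 1024). For λ^2 - 89λ + 1024 the discriminant is 3825. It is nonnegative but not a perfect square, so the roots are real and irrational: λ = (89 ± sqrt(3825))/2 ≈ 75.4233, 13.5767.
So the eigenvalues of A^T A are ≈ 1, 13.5767, 75.4233 (all ≥ 0, as they must be for A^T A). The largest is λ_max = (89 + sqrt(3825))/2 ≈ 75.4233, hence ||A||_2 = sqrt(λ_max) = sqrt((89 + sqrt(3825))/2) ≈ 8.6847.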